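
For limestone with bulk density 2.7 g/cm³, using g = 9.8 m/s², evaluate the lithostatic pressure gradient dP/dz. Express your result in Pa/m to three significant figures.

26500 Pa/m

dP/dz = ρg = 2700 kg/m³ × 9.8 m/s² = 26460 Pa/m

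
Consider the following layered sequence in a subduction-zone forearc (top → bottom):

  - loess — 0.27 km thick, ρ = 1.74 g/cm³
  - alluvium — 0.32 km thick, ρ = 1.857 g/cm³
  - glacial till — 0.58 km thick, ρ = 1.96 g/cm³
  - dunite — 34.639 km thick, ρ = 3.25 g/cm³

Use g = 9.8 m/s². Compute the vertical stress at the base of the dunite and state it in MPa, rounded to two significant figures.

loess: 1740 kg/m³ × 9.8 m/s² × 270 m = 4.604×10^6 Pa = 4.604 MPa
alluvium: 1857 kg/m³ × 9.8 m/s² × 320 m = 5.824×10^6 Pa = 5.824 MPa
glacial till: 1960 kg/m³ × 9.8 m/s² × 580 m = 1.114×10^7 Pa = 11.14 MPa
dunite: 3250 kg/m³ × 9.8 m/s² × 34639 m = 1.103×10^9 Pa = 1103 MPa
Total = 4.604 + 5.824 + 11.14 + 1103 = 1124.8 MPa

1100 MPa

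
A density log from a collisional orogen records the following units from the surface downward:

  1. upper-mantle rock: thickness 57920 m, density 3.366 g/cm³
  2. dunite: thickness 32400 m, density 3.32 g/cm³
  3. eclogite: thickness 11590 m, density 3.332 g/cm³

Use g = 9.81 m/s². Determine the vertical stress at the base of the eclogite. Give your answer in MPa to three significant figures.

upper-mantle rock: 3366 kg/m³ × 9.81 m/s² × 57920 m = 1.913×10^9 Pa = 1913 MPa
dunite: 3320 kg/m³ × 9.81 m/s² × 32400 m = 1.055×10^9 Pa = 1055 MPa
eclogite: 3332 kg/m³ × 9.81 m/s² × 11590 m = 3.788×10^8 Pa = 378.8 MPa
Total = 1913 + 1055 + 378.8 = 3346.6 MPa

3350 MPa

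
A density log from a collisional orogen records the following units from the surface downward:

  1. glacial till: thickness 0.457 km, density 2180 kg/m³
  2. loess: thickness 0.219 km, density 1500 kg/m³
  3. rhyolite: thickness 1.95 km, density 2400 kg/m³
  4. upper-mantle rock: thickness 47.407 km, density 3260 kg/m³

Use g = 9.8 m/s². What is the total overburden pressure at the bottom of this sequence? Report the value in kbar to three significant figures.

glacial till: 2180 kg/m³ × 9.8 m/s² × 457 m = 9.763×10^6 Pa = 0.09763 kbar
loess: 1500 kg/m³ × 9.8 m/s² × 219 m = 3.219×10^6 Pa = 0.03219 kbar
rhyolite: 2400 kg/m³ × 9.8 m/s² × 1950 m = 4.586×10^7 Pa = 0.4586 kbar
upper-mantle rock: 3260 kg/m³ × 9.8 m/s² × 47407 m = 1.515×10^9 Pa = 15.15 kbar
Total = 0.09763 + 0.03219 + 0.4586 + 15.15 = 15.734 kbar

15.7 kbar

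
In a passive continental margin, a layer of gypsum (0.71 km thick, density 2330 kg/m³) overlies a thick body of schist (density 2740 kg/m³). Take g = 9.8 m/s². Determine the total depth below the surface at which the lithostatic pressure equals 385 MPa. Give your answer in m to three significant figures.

14400 m

Pressure at base of upper layers: 2330×9.8×710 = 1.621×10^7 Pa = 16.21 MPa
Remaining pressure to be supplied by schist: 3.850×10^8 − 1.621×10^7 = 3.688×10^8 Pa
Additional depth in schist = 3.688×10^8 Pa / (2740 kg/m³ × 9.8 m/s²) = 13734 m
Total depth = 710 m + 13734 m = 14444 m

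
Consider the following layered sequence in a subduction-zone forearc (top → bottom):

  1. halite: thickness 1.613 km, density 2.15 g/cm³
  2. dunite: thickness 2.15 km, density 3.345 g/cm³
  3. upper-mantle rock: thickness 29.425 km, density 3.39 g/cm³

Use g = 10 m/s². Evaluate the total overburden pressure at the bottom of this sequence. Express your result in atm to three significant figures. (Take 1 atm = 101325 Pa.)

halite: 2150 kg/m³ × 10 m/s² × 1613 m = 3.468×10^7 Pa = 342.3 atm
dunite: 3345 kg/m³ × 10 m/s² × 2150 m = 7.192×10^7 Pa = 709.8 atm
upper-mantle rock: 3390 kg/m³ × 10 m/s² × 29425 m = 9.975×10^8 Pa = 9845 atm
Total = 342.3 + 709.8 + 9845 = 10897 atm

10900 atm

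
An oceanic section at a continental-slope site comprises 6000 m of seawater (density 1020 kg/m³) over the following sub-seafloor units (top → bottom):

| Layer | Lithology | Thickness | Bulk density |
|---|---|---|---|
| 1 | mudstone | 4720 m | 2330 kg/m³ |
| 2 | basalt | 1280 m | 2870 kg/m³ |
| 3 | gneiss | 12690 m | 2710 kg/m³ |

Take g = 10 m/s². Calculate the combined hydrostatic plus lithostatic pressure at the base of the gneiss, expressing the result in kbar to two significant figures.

5.5 kbar

seawater: 1020 kg/m³ × 10 m/s² × 6000 m = 6.120×10^7 Pa = 0.6120 kbar
mudstone: 2330 kg/m³ × 10 m/s² × 4720 m = 1.100×10^8 Pa = 1.100 kbar
basalt: 2870 kg/m³ × 10 m/s² × 1280 m = 3.674×10^7 Pa = 0.3674 kbar
gneiss: 2710 kg/m³ × 10 m/s² × 12690 m = 3.439×10^8 Pa = 3.439 kbar
Total = 0.6120 + 1.100 + 0.3674 + 3.439 = 5.5181 kbar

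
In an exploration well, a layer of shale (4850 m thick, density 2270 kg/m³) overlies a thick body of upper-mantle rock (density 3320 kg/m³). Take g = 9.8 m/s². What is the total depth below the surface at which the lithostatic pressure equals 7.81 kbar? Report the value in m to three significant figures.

Pressure at base of upper layers: 2270×9.8×4850 = 1.079×10^8 Pa = 1.079 kbar
Remaining pressure to be supplied by upper-mantle rock: 7.810×10^8 − 1.079×10^8 = 6.731×10^8 Pa
Additional depth in upper-mantle rock = 6.731×10^8 Pa / (3320 kg/m³ × 9.8 m/s²) = 20688 m
Total depth = 4850 m + 20688 m = 25538 m

25500 m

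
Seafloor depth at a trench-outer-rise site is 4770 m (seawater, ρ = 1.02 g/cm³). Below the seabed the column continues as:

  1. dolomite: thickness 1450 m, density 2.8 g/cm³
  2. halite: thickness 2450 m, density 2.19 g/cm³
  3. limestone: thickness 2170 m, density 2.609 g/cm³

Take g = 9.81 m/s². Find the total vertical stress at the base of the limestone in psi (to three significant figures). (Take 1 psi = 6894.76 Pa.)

28400 psi

seawater: 1020 kg/m³ × 9.81 m/s² × 4770 m = 4.773×10^7 Pa = 6923 psi
dolomite: 2800 kg/m³ × 9.81 m/s² × 1450 m = 3.983×10^7 Pa = 5777 psi
halite: 2190 kg/m³ × 9.81 m/s² × 2450 m = 5.264×10^7 Pa = 7634 psi
limestone: 2609 kg/m³ × 9.81 m/s² × 2170 m = 5.554×10^7 Pa = 8055 psi
Total = 6923 + 5777 + 7634 + 8055 = 28389 psi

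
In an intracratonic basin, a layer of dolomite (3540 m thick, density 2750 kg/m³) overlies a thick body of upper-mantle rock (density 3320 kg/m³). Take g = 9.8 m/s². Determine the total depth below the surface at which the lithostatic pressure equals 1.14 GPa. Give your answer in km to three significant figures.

Pressure at base of upper layers: 2750×9.8×3540 = 9.540×10^7 Pa = 0.09540 GPa
Remaining pressure to be supplied by upper-mantle rock: 1.140×10^9 − 9.540×10^7 = 1.045×10^9 Pa
Additional depth in upper-mantle rock = 1.045×10^9 Pa / (3320 kg/m³ × 9.8 m/s²) = 32106 m
Total depth = 3540 m + 32106 m = 35646 m
= 35.646 km

35.6 km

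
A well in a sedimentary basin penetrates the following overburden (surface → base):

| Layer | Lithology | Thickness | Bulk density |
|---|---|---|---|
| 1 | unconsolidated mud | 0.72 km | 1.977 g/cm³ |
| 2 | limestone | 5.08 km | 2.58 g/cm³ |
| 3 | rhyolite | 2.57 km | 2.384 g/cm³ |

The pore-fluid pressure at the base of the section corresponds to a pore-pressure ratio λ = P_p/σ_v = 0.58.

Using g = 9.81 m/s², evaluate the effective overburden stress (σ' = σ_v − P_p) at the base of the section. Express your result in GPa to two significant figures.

0.085 GPa

Overburden (lithostatic) stress σ_v:
unconsolidated mud: 1977 kg/m³ × 9.81 m/s² × 720 m = 1.396×10^7 Pa = 13.96 MPa
limestone: 2580 kg/m³ × 9.81 m/s² × 5080 m = 1.286×10^8 Pa = 128.6 MPa
rhyolite: 2384 kg/m³ × 9.81 m/s² × 2570 m = 6.010×10^7 Pa = 60.10 MPa
Total = 13.96 + 128.6 + 60.10 = 202.64 MPa
Pore pressure P_p = λ·σ_v = 0.58 × 202.6 MPa = 117.5 MPa
Effective stress σ' = σ_v − P_p = 202.6 − 117.5 = 85.110 MPa = 0.085110 GPa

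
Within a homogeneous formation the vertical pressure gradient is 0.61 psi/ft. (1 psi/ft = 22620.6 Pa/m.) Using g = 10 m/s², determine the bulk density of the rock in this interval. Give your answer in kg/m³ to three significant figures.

1380 kg/m³

ρ = (dP/dz)/g = 0.61 psi/ft / 10 m/s² = 13799 Pa/m / 10 m/s² = 1379.9 kg/m³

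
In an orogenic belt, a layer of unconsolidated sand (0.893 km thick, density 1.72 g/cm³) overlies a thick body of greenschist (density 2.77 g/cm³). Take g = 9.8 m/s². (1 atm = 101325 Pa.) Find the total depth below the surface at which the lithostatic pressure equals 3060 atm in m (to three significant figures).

11800 m

Pressure at base of upper layers: 1720×9.8×893 = 1.505×10^7 Pa = 148.6 atm
Remaining pressure to be supplied by greenschist: 3.101×10^8 − 1.505×10^7 = 2.950×10^8 Pa
Additional depth in greenschist = 2.950×10^8 Pa / (2770 kg/m³ × 9.8 m/s²) = 10867 m
Total depth = 893 m + 10867 m = 11760 m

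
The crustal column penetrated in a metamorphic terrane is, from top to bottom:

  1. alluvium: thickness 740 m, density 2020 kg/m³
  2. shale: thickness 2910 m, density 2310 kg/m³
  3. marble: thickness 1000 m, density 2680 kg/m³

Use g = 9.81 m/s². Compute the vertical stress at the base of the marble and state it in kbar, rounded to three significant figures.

alluvium: 2020 kg/m³ × 9.81 m/s² × 740 m = 1.466×10^7 Pa = 0.1466 kbar
shale: 2310 kg/m³ × 9.81 m/s² × 2910 m = 6.594×10^7 Pa = 0.6594 kbar
marble: 2680 kg/m³ × 9.81 m/s² × 1000 m = 2.629×10^7 Pa = 0.2629 kbar
Total = 0.1466 + 0.6594 + 0.2629 = 1.0690 kbar

1.07 kbar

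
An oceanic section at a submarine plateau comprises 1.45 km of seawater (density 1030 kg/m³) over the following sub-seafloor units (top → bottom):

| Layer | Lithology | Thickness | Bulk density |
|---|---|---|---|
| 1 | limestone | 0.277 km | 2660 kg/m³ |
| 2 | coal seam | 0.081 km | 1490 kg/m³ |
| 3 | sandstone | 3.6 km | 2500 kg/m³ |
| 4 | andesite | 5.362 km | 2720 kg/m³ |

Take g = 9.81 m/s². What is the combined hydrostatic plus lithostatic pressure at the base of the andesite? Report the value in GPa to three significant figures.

0.254 GPa

seawater: 1030 kg/m³ × 9.81 m/s² × 1450 m = 1.465×10^7 Pa = 0.01465 GPa
limestone: 2660 kg/m³ × 9.81 m/s² × 277 m = 7.228×10^6 Pa = 7.228×10^-3 GPa
coal seam: 1490 kg/m³ × 9.81 m/s² × 81 m = 1.184×10^6 Pa = 1.184×10^-3 GPa
sandstone: 2500 kg/m³ × 9.81 m/s² × 3600 m = 8.829×10^7 Pa = 0.08829 GPa
andesite: 2720 kg/m³ × 9.81 m/s² × 5362 m = 1.431×10^8 Pa = 0.1431 GPa
Total = 0.01465 + 7.228×10^-3 + 1.184×10^-3 + 0.08829 + 0.1431 = 0.25443 GPa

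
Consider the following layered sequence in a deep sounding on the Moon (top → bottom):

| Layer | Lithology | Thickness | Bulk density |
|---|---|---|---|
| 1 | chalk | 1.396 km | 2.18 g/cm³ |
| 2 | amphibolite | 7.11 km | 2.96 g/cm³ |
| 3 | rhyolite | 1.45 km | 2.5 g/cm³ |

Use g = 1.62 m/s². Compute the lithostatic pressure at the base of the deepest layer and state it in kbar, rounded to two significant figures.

0.45 kbar

chalk: 2180 kg/m³ × 1.62 m/s² × 1396 m = 4.930×10^6 Pa = 0.04930 kbar
amphibolite: 2960 kg/m³ × 1.62 m/s² × 7110 m = 3.409×10^7 Pa = 0.3409 kbar
rhyolite: 2500 kg/m³ × 1.62 m/s² × 1450 m = 5.873×10^6 Pa = 0.05873 kbar
Total = 0.04930 + 0.3409 + 0.05873 = 0.44896 kbar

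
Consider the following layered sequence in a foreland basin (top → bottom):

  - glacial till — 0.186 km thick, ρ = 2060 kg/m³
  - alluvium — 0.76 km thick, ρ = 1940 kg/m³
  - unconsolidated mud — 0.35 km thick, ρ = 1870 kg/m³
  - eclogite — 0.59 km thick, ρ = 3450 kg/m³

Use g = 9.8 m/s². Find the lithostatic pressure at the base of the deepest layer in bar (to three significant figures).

446 bar

glacial till: 2060 kg/m³ × 9.8 m/s² × 186 m = 3.755×10^6 Pa = 37.55 bar
alluvium: 1940 kg/m³ × 9.8 m/s² × 760 m = 1.445×10^7 Pa = 144.5 bar
unconsolidated mud: 1870 kg/m³ × 9.8 m/s² × 350 m = 6.414×10^6 Pa = 64.14 bar
eclogite: 3450 kg/m³ × 9.8 m/s² × 590 m = 1.995×10^7 Pa = 199.5 bar
Total = 37.55 + 144.5 + 64.14 + 199.5 = 445.66 bar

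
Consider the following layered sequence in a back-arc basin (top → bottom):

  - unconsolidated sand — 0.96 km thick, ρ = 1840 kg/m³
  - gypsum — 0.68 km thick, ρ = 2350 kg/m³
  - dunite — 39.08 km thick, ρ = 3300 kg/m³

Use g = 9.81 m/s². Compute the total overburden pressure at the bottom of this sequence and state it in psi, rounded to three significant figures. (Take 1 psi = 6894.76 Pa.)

188000 psi

unconsolidated sand: 1840 kg/m³ × 9.81 m/s² × 960 m = 1.733×10^7 Pa = 2513 psi
gypsum: 2350 kg/m³ × 9.81 m/s² × 680 m = 1.568×10^7 Pa = 2274 psi
dunite: 3300 kg/m³ × 9.81 m/s² × 39080 m = 1.265×10^9 Pa = 1.835×10^5 psi
Total = 2513 + 2274 + 1.835×10^5 = 1.8828×10^5 psi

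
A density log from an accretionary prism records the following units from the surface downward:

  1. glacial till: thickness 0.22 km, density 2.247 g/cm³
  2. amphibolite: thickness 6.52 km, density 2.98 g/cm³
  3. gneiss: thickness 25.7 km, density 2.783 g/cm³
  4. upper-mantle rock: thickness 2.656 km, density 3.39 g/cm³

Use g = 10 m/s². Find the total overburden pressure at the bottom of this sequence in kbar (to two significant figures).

10 kbar

glacial till: 2247 kg/m³ × 10 m/s² × 220 m = 4.943×10^6 Pa = 0.04943 kbar
amphibolite: 2980 kg/m³ × 10 m/s² × 6520 m = 1.943×10^8 Pa = 1.943 kbar
gneiss: 2783 kg/m³ × 10 m/s² × 25700 m = 7.152×10^8 Pa = 7.152 kbar
upper-mantle rock: 3390 kg/m³ × 10 m/s² × 2656 m = 9.004×10^7 Pa = 0.9004 kbar
Total = 0.04943 + 1.943 + 7.152 + 0.9004 = 10.045 kbar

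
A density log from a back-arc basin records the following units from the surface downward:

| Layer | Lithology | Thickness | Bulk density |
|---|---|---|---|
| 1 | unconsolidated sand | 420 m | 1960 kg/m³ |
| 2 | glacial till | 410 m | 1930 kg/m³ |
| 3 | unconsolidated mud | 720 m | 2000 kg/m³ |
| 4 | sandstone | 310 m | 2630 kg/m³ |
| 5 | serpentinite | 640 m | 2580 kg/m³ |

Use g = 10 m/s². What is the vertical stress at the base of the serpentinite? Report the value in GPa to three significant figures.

unconsolidated sand: 1960 kg/m³ × 10 m/s² × 420 m = 8.232×10^6 Pa = 8.232×10^-3 GPa
glacial till: 1930 kg/m³ × 10 m/s² × 410 m = 7.913×10^6 Pa = 7.913×10^-3 GPa
unconsolidated mud: 2000 kg/m³ × 10 m/s² × 720 m = 1.440×10^7 Pa = 0.01440 GPa
sandstone: 2630 kg/m³ × 10 m/s² × 310 m = 8.153×10^6 Pa = 8.153×10^-3 GPa
serpentinite: 2580 kg/m³ × 10 m/s² × 640 m = 1.651×10^7 Pa = 0.01651 GPa
Total = 8.232×10^-3 + 7.913×10^-3 + 0.01440 + 8.153×10^-3 + 0.01651 = 0.055210 GPa

0.0552 GPa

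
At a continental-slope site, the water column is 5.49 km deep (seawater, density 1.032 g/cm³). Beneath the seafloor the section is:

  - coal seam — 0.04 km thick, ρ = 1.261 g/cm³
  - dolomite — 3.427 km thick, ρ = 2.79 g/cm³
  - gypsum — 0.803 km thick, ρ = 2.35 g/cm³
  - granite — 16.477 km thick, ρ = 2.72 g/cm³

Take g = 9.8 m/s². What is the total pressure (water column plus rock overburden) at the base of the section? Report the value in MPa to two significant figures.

610 MPa

seawater: 1032 kg/m³ × 9.8 m/s² × 5490 m = 5.552×10^7 Pa = 55.52 MPa
coal seam: 1261 kg/m³ × 9.8 m/s² × 40 m = 4.943×10^5 Pa = 0.4943 MPa
dolomite: 2790 kg/m³ × 9.8 m/s² × 3427 m = 9.370×10^7 Pa = 93.70 MPa
gypsum: 2350 kg/m³ × 9.8 m/s² × 803 m = 1.849×10^7 Pa = 18.49 MPa
granite: 2720 kg/m³ × 9.8 m/s² × 16477 m = 4.392×10^8 Pa = 439.2 MPa
Total = 55.52 + 0.4943 + 93.70 + 18.49 + 439.2 = 607.42 MPa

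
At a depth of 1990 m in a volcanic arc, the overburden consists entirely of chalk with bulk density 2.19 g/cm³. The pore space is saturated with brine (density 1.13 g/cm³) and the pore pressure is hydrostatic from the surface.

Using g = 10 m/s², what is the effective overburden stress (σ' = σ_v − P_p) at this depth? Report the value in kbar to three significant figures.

Overburden (lithostatic) stress σ_v:
chalk: 2190 kg/m³ × 10 m/s² × 1990 m = 4.358×10^7 Pa = 43.58 MPa
Pore pressure P_p = 1130 kg/m³ × 10 m/s² × 1990 m = 2.249×10^7 Pa = 22.49 MPa
Effective stress σ' = σ_v − P_p = 43.58 − 22.49 = 21.094 MPa = 0.21094 kbar

0.211 kbar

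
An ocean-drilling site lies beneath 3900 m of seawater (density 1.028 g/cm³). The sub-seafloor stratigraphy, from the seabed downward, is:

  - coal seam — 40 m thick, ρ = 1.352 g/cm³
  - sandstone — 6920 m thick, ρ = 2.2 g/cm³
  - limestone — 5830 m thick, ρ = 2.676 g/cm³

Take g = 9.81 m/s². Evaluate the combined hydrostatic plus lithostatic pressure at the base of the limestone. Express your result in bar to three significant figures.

seawater: 1028 kg/m³ × 9.81 m/s² × 3900 m = 3.933×10^7 Pa = 393.3 bar
coal seam: 1352 kg/m³ × 9.81 m/s² × 40 m = 5.305×10^5 Pa = 5.305 bar
sandstone: 2200 kg/m³ × 9.81 m/s² × 6920 m = 1.493×10^8 Pa = 1493 bar
limestone: 2676 kg/m³ × 9.81 m/s² × 5830 m = 1.530×10^8 Pa = 1530 bar
Total = 393.3 + 5.305 + 1493 + 1530 = 3422.5 bar

3420 bar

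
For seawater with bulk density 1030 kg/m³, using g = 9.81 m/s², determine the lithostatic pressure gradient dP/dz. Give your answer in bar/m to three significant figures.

dP/dz = ρg = 1030 kg/m³ × 9.81 m/s² = 10104 Pa/m
= 10104 Pa/m × (1 bar/m / 1.0000×10^5 Pa/m) = 0.10104 bar/m

0.101 bar/m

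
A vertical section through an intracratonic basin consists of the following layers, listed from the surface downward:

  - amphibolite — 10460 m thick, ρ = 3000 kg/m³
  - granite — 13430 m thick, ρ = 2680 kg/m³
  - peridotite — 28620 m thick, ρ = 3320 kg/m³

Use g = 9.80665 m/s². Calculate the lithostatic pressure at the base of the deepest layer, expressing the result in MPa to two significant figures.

1600 MPa

amphibolite: 3000 kg/m³ × 9.80665 m/s² × 10460 m = 3.077×10^8 Pa = 307.7 MPa
granite: 2680 kg/m³ × 9.80665 m/s² × 13430 m = 3.530×10^8 Pa = 353.0 MPa
peridotite: 3320 kg/m³ × 9.80665 m/s² × 28620 m = 9.318×10^8 Pa = 931.8 MPa
Total = 307.7 + 353.0 + 931.8 = 1592.5 MPa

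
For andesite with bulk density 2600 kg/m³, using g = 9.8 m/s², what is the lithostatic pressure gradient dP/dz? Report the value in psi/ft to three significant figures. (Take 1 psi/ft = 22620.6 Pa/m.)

dP/dz = ρg = 2600 kg/m³ × 9.8 m/s² = 25480 Pa/m
= 25480 Pa/m × (1 psi/ft / 22621 Pa/m) = 1.1264 psi/ft

1.13 psi/ft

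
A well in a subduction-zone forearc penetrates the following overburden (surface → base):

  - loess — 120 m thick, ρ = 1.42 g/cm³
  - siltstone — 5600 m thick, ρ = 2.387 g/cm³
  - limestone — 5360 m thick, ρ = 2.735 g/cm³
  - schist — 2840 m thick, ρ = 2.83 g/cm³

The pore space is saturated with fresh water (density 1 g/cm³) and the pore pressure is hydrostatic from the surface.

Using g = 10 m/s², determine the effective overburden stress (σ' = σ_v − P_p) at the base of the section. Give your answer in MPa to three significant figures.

Overburden (lithostatic) stress σ_v:
loess: 1420 kg/m³ × 10 m/s² × 120 m = 1.704×10^6 Pa = 1.704 MPa
siltstone: 2387 kg/m³ × 10 m/s² × 5600 m = 1.337×10^8 Pa = 133.7 MPa
limestone: 2735 kg/m³ × 10 m/s² × 5360 m = 1.466×10^8 Pa = 146.6 MPa
schist: 2830 kg/m³ × 10 m/s² × 2840 m = 8.037×10^7 Pa = 80.37 MPa
Total = 1.704 + 133.7 + 146.6 + 80.37 = 362.34 MPa
Pore pressure P_p = 1000 kg/m³ × 10 m/s² × 13920 m = 1.392×10^8 Pa = 139.2 MPa
Effective stress σ' = σ_v − P_p = 362.3 − 139.2 = 223.14 MPa

223 MPa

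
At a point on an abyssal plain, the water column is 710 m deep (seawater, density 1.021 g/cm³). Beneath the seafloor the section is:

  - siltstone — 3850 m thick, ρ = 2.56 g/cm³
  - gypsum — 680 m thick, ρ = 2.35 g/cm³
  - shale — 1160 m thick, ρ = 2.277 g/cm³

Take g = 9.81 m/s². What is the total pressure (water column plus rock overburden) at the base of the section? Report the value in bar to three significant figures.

1450 bar

seawater: 1021 kg/m³ × 9.81 m/s² × 710 m = 7.111×10^6 Pa = 71.11 bar
siltstone: 2560 kg/m³ × 9.81 m/s² × 3850 m = 9.669×10^7 Pa = 966.9 bar
gypsum: 2350 kg/m³ × 9.81 m/s² × 680 m = 1.568×10^7 Pa = 156.8 bar
shale: 2277 kg/m³ × 9.81 m/s² × 1160 m = 2.591×10^7 Pa = 259.1 bar
Total = 71.11 + 966.9 + 156.8 + 259.1 = 1453.9 bar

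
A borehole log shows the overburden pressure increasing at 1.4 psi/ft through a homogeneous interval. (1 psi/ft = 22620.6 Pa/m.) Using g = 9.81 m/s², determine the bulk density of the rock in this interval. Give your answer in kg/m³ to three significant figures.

ρ = (dP/dz)/g = 1.4 psi/ft / 9.81 m/s² = 31669 Pa/m / 9.81 m/s² = 3228.2 kg/m³

3230 kg/m³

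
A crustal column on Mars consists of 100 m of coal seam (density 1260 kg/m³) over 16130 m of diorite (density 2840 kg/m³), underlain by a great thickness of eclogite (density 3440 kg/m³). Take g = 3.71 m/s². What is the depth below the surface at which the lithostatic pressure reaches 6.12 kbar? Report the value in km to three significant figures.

Pressure at base of upper layers: 1260×3.71×100 + 2840×3.71×16130 = 1.704×10^8 Pa = 1.704 kbar
Remaining pressure to be supplied by eclogite: 6.120×10^8 − 1.704×10^8 = 4.416×10^8 Pa
Additional depth in eclogite = 4.416×10^8 Pa / (3440 kg/m³ × 3.71 m/s²) = 34600 m
Total depth = 16230 m + 34600 m = 50830 m
= 50.830 km

50.8 km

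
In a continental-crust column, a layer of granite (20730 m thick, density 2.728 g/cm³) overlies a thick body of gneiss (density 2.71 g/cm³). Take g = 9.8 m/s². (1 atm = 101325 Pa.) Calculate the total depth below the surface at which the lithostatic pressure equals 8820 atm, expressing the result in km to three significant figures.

Pressure at base of upper layers: 2728×9.8×20730 = 5.542×10^8 Pa = 5470 atm
Remaining pressure to be supplied by gneiss: 8.937×10^8 − 5.542×10^8 = 3.395×10^8 Pa
Additional depth in gneiss = 3.395×10^8 Pa / (2710 kg/m³ × 9.8 m/s²) = 12783 m
Total depth = 20730 m + 12783 m = 33513 m
= 33.513 km

33.5 km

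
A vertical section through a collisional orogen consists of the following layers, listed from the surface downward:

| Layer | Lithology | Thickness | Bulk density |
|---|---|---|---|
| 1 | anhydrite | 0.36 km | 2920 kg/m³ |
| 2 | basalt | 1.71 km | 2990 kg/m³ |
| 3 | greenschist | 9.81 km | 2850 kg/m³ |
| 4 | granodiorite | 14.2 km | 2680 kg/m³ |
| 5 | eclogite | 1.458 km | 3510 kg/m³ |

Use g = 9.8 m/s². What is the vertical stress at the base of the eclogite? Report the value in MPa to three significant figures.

758 MPa

anhydrite: 2920 kg/m³ × 9.8 m/s² × 360 m = 1.030×10^7 Pa = 10.30 MPa
basalt: 2990 kg/m³ × 9.8 m/s² × 1710 m = 5.011×10^7 Pa = 50.11 MPa
greenschist: 2850 kg/m³ × 9.8 m/s² × 9810 m = 2.740×10^8 Pa = 274.0 MPa
granodiorite: 2680 kg/m³ × 9.8 m/s² × 14200 m = 3.729×10^8 Pa = 372.9 MPa
eclogite: 3510 kg/m³ × 9.8 m/s² × 1458 m = 5.015×10^7 Pa = 50.15 MPa
Total = 10.30 + 50.11 + 274.0 + 372.9 + 50.15 = 757.50 MPa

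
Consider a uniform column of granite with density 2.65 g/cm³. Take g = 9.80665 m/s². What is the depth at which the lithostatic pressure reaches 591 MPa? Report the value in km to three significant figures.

22.7 km

h = P/(ρg) = 591 MPa / (2650 kg/m³ × 9.80665 m/s²) = 5.910×10^8 Pa / 25988 Pa/m = 22742 m
= 22.742 km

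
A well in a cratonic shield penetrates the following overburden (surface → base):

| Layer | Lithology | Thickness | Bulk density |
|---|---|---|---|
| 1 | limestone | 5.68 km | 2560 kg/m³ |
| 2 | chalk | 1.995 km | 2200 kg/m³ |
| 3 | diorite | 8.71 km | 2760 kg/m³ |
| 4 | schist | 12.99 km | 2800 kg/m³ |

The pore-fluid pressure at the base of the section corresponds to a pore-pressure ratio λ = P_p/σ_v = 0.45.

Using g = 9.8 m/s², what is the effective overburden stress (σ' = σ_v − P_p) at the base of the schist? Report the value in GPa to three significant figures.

0.428 GPa

Overburden (lithostatic) stress σ_v:
limestone: 2560 kg/m³ × 9.8 m/s² × 5680 m = 1.425×10^8 Pa = 142.5 MPa
chalk: 2200 kg/m³ × 9.8 m/s² × 1995 m = 4.301×10^7 Pa = 43.01 MPa
diorite: 2760 kg/m³ × 9.8 m/s² × 8710 m = 2.356×10^8 Pa = 235.6 MPa
schist: 2800 kg/m³ × 9.8 m/s² × 12990 m = 3.564×10^8 Pa = 356.4 MPa
Total = 142.5 + 43.01 + 235.6 + 356.4 = 777.55 MPa
Pore pressure P_p = λ·σ_v = 0.45 × 777.5 MPa = 349.9 MPa
Effective stress σ' = σ_v − P_p = 777.5 − 349.9 = 427.65 MPa = 0.42765 GPa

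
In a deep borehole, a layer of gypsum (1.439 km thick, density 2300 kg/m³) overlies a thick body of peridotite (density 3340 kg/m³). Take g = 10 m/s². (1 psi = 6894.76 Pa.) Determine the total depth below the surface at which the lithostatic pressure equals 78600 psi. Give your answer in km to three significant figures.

16.7 km

Pressure at base of upper layers: 2300×10×1439 = 3.310×10^7 Pa = 4800 psi
Remaining pressure to be supplied by peridotite: 5.419×10^8 − 3.310×10^7 = 5.088×10^8 Pa
Additional depth in peridotite = 5.088×10^8 Pa / (3340 kg/m³ × 10 m/s²) = 15234 m
Total depth = 1439 m + 15234 m = 16673 m
= 16.673 km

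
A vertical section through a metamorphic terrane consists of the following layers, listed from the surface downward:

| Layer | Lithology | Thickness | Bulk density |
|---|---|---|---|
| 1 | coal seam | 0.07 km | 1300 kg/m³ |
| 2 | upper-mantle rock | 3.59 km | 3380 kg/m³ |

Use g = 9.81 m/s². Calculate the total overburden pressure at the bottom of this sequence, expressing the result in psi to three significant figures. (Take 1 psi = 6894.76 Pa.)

coal seam: 1300 kg/m³ × 9.81 m/s² × 70 m = 8.927×10^5 Pa = 129.5 psi
upper-mantle rock: 3380 kg/m³ × 9.81 m/s² × 3590 m = 1.190×10^8 Pa = 17265 psi
Total = 129.5 + 17265 = 17394 psi

17400 psi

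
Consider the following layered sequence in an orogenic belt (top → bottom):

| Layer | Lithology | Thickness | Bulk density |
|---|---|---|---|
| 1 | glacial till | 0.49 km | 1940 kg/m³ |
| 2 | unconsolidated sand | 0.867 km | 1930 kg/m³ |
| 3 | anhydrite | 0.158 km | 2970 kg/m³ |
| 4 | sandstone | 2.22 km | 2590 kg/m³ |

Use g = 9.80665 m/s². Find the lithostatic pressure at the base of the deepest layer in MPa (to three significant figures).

86.7 MPa

glacial till: 1940 kg/m³ × 9.80665 m/s² × 490 m = 9.322×10^6 Pa = 9.322 MPa
unconsolidated sand: 1930 kg/m³ × 9.80665 m/s² × 867 m = 1.641×10^7 Pa = 16.41 MPa
anhydrite: 2970 kg/m³ × 9.80665 m/s² × 158 m = 4.602×10^6 Pa = 4.602 MPa
sandstone: 2590 kg/m³ × 9.80665 m/s² × 2220 m = 5.639×10^7 Pa = 56.39 MPa
Total = 9.322 + 16.41 + 4.602 + 56.39 = 86.720 MPa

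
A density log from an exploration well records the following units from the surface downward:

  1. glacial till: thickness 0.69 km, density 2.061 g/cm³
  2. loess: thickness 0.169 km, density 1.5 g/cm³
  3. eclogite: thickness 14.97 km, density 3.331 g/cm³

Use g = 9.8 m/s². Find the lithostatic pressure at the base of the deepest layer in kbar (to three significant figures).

glacial till: 2061 kg/m³ × 9.8 m/s² × 690 m = 1.394×10^7 Pa = 0.1394 kbar
loess: 1500 kg/m³ × 9.8 m/s² × 169 m = 2.484×10^6 Pa = 0.02484 kbar
eclogite: 3331 kg/m³ × 9.8 m/s² × 14970 m = 4.887×10^8 Pa = 4.887 kbar
Total = 0.1394 + 0.02484 + 4.887 = 5.0510 kbar

5.05 kbar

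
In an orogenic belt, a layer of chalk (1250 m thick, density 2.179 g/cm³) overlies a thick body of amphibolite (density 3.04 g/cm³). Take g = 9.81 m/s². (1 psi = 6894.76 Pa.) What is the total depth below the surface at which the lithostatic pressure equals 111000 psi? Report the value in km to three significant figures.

Pressure at base of upper layers: 2179×9.81×1250 = 2.672×10^7 Pa = 3875 psi
Remaining pressure to be supplied by amphibolite: 7.653×10^8 − 2.672×10^7 = 7.386×10^8 Pa
Additional depth in amphibolite = 7.386×10^8 Pa / (3040 kg/m³ × 9.81 m/s²) = 24767 m
Total depth = 1250 m + 24767 m = 26017 m
= 26.017 km

26.0 km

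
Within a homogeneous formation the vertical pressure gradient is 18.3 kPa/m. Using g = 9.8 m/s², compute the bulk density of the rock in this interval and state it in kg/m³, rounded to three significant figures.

1870 kg/m³

ρ = (dP/dz)/g = 18.3 kPa/m / 9.8 m/s² = 18300 Pa/m / 9.8 m/s² = 1867.3 kg/m³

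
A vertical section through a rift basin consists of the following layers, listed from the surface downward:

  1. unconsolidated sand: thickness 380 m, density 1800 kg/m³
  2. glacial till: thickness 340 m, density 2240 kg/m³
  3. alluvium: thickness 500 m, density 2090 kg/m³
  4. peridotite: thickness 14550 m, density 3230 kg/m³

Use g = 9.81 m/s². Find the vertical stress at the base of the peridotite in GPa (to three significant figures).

unconsolidated sand: 1800 kg/m³ × 9.81 m/s² × 380 m = 6.710×10^6 Pa = 6.710×10^-3 GPa
glacial till: 2240 kg/m³ × 9.81 m/s² × 340 m = 7.471×10^6 Pa = 7.471×10^-3 GPa
alluvium: 2090 kg/m³ × 9.81 m/s² × 500 m = 1.025×10^7 Pa = 0.01025 GPa
peridotite: 3230 kg/m³ × 9.81 m/s² × 14550 m = 4.610×10^8 Pa = 0.4610 GPa
Total = 6.710×10^-3 + 7.471×10^-3 + 0.01025 + 0.4610 = 0.48547 GPa

0.485 GPa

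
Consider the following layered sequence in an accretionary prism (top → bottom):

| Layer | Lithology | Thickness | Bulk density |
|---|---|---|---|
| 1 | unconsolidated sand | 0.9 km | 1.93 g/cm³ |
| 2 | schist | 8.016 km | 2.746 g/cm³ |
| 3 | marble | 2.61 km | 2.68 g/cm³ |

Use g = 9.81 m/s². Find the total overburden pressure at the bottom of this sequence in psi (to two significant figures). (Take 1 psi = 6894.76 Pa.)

44000 psi

unconsolidated sand: 1930 kg/m³ × 9.81 m/s² × 900 m = 1.704×10^7 Pa = 2471 psi
schist: 2746 kg/m³ × 9.81 m/s² × 8016 m = 2.159×10^8 Pa = 31319 psi
marble: 2680 kg/m³ × 9.81 m/s² × 2610 m = 6.862×10^7 Pa = 9952 psi
Total = 2471 + 31319 + 9952 = 43743 psi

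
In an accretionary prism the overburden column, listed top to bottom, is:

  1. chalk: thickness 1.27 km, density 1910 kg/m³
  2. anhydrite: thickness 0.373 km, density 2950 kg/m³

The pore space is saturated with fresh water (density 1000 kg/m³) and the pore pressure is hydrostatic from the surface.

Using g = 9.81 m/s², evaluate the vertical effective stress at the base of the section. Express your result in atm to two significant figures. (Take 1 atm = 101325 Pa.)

180 atm

Overburden (lithostatic) stress σ_v:
chalk: 1910 kg/m³ × 9.81 m/s² × 1270 m = 2.380×10^7 Pa = 23.80 MPa
anhydrite: 2950 kg/m³ × 9.81 m/s² × 373 m = 1.079×10^7 Pa = 10.79 MPa
Total = 23.80 + 10.79 = 34.591 MPa
Pore pressure P_p = 1000 kg/m³ × 9.81 m/s² × 1643 m = 1.612×10^7 Pa = 16.12 MPa
Effective stress σ' = σ_v − P_p = 34.59 − 16.12 = 18.473 MPa = 182.31 atm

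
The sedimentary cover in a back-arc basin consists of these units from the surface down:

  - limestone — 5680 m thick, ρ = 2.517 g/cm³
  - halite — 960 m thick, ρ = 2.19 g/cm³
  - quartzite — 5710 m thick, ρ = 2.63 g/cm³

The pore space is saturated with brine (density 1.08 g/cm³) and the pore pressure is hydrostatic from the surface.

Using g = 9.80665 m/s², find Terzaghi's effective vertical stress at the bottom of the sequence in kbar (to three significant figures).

1.77 kbar

Overburden (lithostatic) stress σ_v:
limestone: 2517 kg/m³ × 9.80665 m/s² × 5680 m = 1.402×10^8 Pa = 140.2 MPa
halite: 2190 kg/m³ × 9.80665 m/s² × 960 m = 2.062×10^7 Pa = 20.62 MPa
quartzite: 2630 kg/m³ × 9.80665 m/s² × 5710 m = 1.473×10^8 Pa = 147.3 MPa
Total = 140.2 + 20.62 + 147.3 = 308.09 MPa
Pore pressure P_p = 1080 kg/m³ × 9.80665 m/s² × 12350 m = 1.308×10^8 Pa = 130.8 MPa
Effective stress σ' = σ_v − P_p = 308.1 − 130.8 = 177.29 MPa = 1.7729 kbar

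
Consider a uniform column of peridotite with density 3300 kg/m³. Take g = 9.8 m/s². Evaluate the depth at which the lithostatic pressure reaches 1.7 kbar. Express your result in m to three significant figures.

5260 m

h = P/(ρg) = 1.7 kbar / (3300 kg/m³ × 9.8 m/s²) = 1.700×10^8 Pa / 32340 Pa/m = 5256.6 m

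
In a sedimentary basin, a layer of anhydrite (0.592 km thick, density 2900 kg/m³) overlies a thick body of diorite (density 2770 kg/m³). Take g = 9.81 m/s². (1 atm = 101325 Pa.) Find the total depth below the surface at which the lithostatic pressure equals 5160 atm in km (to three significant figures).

Pressure at base of upper layers: 2900×9.81×592 = 1.684×10^7 Pa = 166.2 atm
Remaining pressure to be supplied by diorite: 5.228×10^8 − 1.684×10^7 = 5.060×10^8 Pa
Additional depth in diorite = 5.060×10^8 Pa / (2770 kg/m³ × 9.81 m/s²) = 18621 m
Total depth = 592 m + 18621 m = 19213 m
= 19.213 km

19.2 km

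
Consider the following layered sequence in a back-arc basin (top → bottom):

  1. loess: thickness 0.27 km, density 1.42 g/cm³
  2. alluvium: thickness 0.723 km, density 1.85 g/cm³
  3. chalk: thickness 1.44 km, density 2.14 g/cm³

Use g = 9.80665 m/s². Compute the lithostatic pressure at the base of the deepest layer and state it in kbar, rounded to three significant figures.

loess: 1420 kg/m³ × 9.80665 m/s² × 270 m = 3.760×10^6 Pa = 0.03760 kbar
alluvium: 1850 kg/m³ × 9.80665 m/s² × 723 m = 1.312×10^7 Pa = 0.1312 kbar
chalk: 2140 kg/m³ × 9.80665 m/s² × 1440 m = 3.022×10^7 Pa = 0.3022 kbar
Total = 0.03760 + 0.1312 + 0.3022 = 0.47097 kbar

0.471 kbar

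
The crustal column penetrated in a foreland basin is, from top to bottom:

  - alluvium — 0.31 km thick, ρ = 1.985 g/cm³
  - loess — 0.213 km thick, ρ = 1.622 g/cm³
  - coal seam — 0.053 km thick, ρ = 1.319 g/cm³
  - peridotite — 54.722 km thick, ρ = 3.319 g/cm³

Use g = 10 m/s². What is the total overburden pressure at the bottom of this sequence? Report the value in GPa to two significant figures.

alluvium: 1985 kg/m³ × 10 m/s² × 310 m = 6.154×10^6 Pa = 6.154×10^-3 GPa
loess: 1622 kg/m³ × 10 m/s² × 213 m = 3.455×10^6 Pa = 3.455×10^-3 GPa
coal seam: 1319 kg/m³ × 10 m/s² × 53 m = 6.991×10^5 Pa = 6.991×10^-4 GPa
peridotite: 3319 kg/m³ × 10 m/s² × 54722 m = 1.816×10^9 Pa = 1.816 GPa
Total = 6.154×10^-3 + 3.455×10^-3 + 6.991×10^-4 + 1.816 = 1.8265 GPa

1.8 GPa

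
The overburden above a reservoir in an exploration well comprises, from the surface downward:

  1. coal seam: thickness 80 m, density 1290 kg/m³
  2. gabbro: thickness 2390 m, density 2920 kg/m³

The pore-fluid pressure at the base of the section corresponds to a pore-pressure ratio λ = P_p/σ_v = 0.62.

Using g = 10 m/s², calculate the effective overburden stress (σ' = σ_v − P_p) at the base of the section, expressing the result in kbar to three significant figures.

Overburden (lithostatic) stress σ_v:
coal seam: 1290 kg/m³ × 10 m/s² × 80 m = 1.032×10^6 Pa = 1.032 MPa
gabbro: 2920 kg/m³ × 10 m/s² × 2390 m = 6.979×10^7 Pa = 69.79 MPa
Total = 1.032 + 69.79 = 70.820 MPa
Pore pressure P_p = λ·σ_v = 0.62 × 70.82 MPa = 43.91 MPa
Effective stress σ' = σ_v − P_p = 70.82 − 43.91 = 26.912 MPa = 0.26912 kbar

0.269 kbar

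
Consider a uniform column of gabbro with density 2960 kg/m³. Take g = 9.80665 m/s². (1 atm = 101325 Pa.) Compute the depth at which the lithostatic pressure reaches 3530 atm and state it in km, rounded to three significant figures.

12.3 km

h = P/(ρg) = 3530 atm / (2960 kg/m³ × 9.80665 m/s²) = 3.577×10^8 Pa / 29028 Pa/m = 12322 m
= 12.322 km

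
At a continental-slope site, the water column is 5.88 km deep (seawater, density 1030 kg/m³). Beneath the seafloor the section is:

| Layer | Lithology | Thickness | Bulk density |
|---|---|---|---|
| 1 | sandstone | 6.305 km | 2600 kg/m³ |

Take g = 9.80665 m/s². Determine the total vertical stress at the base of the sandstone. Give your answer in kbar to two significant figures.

2.2 kbar

seawater: 1030 kg/m³ × 9.80665 m/s² × 5880 m = 5.939×10^7 Pa = 0.5939 kbar
sandstone: 2600 kg/m³ × 9.80665 m/s² × 6305 m = 1.608×10^8 Pa = 1.608 kbar
Total = 0.5939 + 1.608 = 2.2015 kbar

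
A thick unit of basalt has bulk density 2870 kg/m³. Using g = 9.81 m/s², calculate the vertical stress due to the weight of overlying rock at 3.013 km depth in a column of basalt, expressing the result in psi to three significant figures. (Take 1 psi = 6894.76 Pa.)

basalt: 2870 kg/m³ × 9.81 m/s² × 3013 m = 8.483×10^7 Pa = 12304 psi

12300 psi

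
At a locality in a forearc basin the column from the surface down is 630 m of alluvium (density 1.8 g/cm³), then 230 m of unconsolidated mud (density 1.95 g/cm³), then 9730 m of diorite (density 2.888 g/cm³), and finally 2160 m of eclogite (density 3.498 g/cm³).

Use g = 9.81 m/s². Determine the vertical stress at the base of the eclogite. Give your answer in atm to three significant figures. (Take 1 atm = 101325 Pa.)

alluvium: 1800 kg/m³ × 9.81 m/s² × 630 m = 1.112×10^7 Pa = 109.8 atm
unconsolidated mud: 1950 kg/m³ × 9.81 m/s² × 230 m = 4.400×10^6 Pa = 43.42 atm
diorite: 2888 kg/m³ × 9.81 m/s² × 9730 m = 2.757×10^8 Pa = 2721 atm
eclogite: 3498 kg/m³ × 9.81 m/s² × 2160 m = 7.412×10^7 Pa = 731.5 atm
Total = 109.8 + 43.42 + 2721 + 731.5 = 3605.3 atm

3610 atm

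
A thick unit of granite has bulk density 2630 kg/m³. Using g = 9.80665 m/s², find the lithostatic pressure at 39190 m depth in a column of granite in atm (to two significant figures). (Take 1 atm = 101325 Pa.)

granite: 2630 kg/m³ × 9.80665 m/s² × 39190 m = 1.011×10^9 Pa = 9976 atm

10000 atm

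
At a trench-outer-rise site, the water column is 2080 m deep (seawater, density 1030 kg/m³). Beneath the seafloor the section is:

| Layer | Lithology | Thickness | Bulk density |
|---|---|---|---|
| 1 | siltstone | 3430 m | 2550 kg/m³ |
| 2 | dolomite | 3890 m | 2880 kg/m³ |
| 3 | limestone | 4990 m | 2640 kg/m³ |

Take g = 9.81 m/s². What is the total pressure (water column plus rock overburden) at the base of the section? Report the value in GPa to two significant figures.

seawater: 1030 kg/m³ × 9.81 m/s² × 2080 m = 2.102×10^7 Pa = 0.02102 GPa
siltstone: 2550 kg/m³ × 9.81 m/s² × 3430 m = 8.580×10^7 Pa = 0.08580 GPa
dolomite: 2880 kg/m³ × 9.81 m/s² × 3890 m = 1.099×10^8 Pa = 0.1099 GPa
limestone: 2640 kg/m³ × 9.81 m/s² × 4990 m = 1.292×10^8 Pa = 0.1292 GPa
Total = 0.02102 + 0.08580 + 0.1099 + 0.1292 = 0.34596 GPa

0.35 GPa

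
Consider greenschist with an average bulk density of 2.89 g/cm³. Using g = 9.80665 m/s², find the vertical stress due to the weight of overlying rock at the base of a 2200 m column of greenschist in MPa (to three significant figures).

greenschist: 2890 kg/m³ × 9.80665 m/s² × 2200 m = 6.235×10^7 Pa = 62.35 MPa

62.4 MPa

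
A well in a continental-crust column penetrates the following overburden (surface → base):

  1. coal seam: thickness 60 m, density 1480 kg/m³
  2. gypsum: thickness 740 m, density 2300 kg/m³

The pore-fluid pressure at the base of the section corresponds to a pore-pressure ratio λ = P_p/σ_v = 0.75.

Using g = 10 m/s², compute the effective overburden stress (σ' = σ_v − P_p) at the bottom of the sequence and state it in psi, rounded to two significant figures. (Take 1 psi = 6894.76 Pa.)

Overburden (lithostatic) stress σ_v:
coal seam: 1480 kg/m³ × 10 m/s² × 60 m = 8.880×10^5 Pa = 0.8880 MPa
gypsum: 2300 kg/m³ × 10 m/s² × 740 m = 1.702×10^7 Pa = 17.02 MPa
Total = 0.8880 + 17.02 = 17.908 MPa
Pore pressure P_p = λ·σ_v = 0.75 × 17.91 MPa = 13.43 MPa
Effective stress σ' = σ_v − P_p = 17.91 − 13.43 = 4.4770 MPa = 649.33 psi

650 psi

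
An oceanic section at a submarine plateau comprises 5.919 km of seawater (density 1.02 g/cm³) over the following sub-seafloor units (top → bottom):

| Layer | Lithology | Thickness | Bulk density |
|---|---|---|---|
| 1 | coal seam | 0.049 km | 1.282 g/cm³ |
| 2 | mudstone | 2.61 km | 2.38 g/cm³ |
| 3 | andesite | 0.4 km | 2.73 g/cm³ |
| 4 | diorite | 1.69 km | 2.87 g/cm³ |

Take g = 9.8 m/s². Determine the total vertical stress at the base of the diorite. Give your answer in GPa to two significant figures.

0.18 GPa

seawater: 1020 kg/m³ × 9.8 m/s² × 5919 m = 5.917×10^7 Pa = 0.05917 GPa
coal seam: 1282 kg/m³ × 9.8 m/s² × 49 m = 6.156×10^5 Pa = 6.156×10^-4 GPa
mudstone: 2380 kg/m³ × 9.8 m/s² × 2610 m = 6.088×10^7 Pa = 0.06088 GPa
andesite: 2730 kg/m³ × 9.8 m/s² × 400 m = 1.070×10^7 Pa = 0.01070 GPa
diorite: 2870 kg/m³ × 9.8 m/s² × 1690 m = 4.753×10^7 Pa = 0.04753 GPa
Total = 0.05917 + 6.156×10^-4 + 0.06088 + 0.01070 + 0.04753 = 0.17889 GPa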